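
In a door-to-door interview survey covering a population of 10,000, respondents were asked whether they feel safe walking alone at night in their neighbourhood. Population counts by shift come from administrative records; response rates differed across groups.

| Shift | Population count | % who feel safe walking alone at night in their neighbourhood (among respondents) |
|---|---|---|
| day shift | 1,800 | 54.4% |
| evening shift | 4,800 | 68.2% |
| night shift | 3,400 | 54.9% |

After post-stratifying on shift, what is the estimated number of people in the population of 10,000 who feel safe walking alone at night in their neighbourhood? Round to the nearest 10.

Estimated count per cell = population count × respondent percentage:
  day shift: 1,800 × 54.4% = 979.2
  evening shift: 4,800 × 68.2% = 3273.6
  night shift: 3,400 × 54.9% = 1866.6
Estimated total = 6119.4 → 6,120.

6,120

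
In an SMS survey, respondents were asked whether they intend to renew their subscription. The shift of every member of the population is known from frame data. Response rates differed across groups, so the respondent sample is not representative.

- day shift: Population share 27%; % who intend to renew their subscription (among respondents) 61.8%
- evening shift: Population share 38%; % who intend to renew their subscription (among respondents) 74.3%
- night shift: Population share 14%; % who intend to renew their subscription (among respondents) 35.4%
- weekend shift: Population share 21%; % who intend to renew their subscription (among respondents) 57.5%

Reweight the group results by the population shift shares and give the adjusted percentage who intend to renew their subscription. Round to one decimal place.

62.0%

Each cell contributes population-share × respondent value:
  day shift: 0.27 × 61.8 = 16.686
  evening shift: 0.38 × 74.3 = 28.234
  night shift: 0.14 × 35.4 = 4.956
  weekend shift: 0.21 × 57.5 = 12.075
Post-stratified estimate = 61.951 → 62.0%.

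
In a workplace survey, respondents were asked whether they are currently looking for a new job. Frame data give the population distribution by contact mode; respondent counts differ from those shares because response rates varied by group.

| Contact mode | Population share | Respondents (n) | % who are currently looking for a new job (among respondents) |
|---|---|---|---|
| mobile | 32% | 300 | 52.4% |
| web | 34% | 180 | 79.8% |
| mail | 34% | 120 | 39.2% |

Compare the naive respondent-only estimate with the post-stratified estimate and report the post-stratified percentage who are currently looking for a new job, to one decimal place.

Without adjustment, the pooled respondent share is:
  (300/600)×52.4 + (180/600)×79.8 + (120/600)×39.2 = 57.98%
Reweighting by population contact mode shares:
  0.32×52.4 + 0.34×79.8 + 0.34×39.2 = 57.228%

57.2%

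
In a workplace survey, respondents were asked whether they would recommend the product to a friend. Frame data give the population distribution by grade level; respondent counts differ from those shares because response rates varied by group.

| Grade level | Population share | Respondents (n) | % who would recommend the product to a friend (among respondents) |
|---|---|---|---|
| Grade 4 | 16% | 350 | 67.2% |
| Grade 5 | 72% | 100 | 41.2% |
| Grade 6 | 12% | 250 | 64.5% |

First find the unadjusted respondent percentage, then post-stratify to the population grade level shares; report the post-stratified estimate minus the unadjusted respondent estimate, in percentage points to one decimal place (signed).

Naive respondent-only estimate (weights = respondent counts):
  (350/700)×67.2 + (100/700)×41.2 + (250/700)×64.5 = 62.5214%
Reweighting by population grade level shares:
  0.16×67.2 + 0.72×41.2 + 0.12×64.5 = 48.156%
Difference = 48.156 − 62.5214 = -14.3654 pp.

-14.4 percentage points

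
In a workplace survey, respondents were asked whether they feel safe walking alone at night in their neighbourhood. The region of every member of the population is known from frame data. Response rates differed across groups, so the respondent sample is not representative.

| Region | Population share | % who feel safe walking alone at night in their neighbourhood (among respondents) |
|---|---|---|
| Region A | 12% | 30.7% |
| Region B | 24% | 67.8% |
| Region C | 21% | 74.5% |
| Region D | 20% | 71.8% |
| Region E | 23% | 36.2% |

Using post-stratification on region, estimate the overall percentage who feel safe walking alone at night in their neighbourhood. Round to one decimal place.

58.3%

Each cell contributes population-share × respondent value:
  Region A: 0.12 × 30.7 = 3.684
  Region B: 0.24 × 67.8 = 16.272
  Region C: 0.21 × 74.5 = 15.645
  Region D: 0.2 × 71.8 = 14.36
  Region E: 0.23 × 36.2 = 8.326
Post-stratified estimate = 58.287 → 58.3%.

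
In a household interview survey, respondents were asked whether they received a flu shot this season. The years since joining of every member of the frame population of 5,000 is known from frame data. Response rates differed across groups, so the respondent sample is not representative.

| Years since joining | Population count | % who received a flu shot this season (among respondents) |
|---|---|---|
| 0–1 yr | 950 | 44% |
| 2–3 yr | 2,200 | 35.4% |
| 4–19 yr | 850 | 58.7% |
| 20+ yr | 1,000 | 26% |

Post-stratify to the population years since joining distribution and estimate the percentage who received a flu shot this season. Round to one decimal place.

Each cell contributes population-share × respondent value:
  0–1 yr: (950/5,000) × 44 = 8.36
  2–3 yr: (2,200/5,000) × 35.4 = 15.576
  4–19 yr: (850/5,000) × 58.7 = 9.979
  20+ yr: (1,000/5,000) × 26 = 5.2
Post-stratified estimate = 39.115 → 39.1%.

39.1%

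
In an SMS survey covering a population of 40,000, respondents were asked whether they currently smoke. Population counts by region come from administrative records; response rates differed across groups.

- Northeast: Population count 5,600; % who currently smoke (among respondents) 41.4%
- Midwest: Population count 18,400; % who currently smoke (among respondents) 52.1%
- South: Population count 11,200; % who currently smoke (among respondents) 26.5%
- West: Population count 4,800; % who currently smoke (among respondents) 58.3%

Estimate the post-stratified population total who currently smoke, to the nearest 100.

Apply each group's respondent rate to its population count:
  Northeast: 5,600 × 41.4% = 2318.4
  Midwest: 18,400 × 52.1% = 9586.4
  South: 11,200 × 26.5% = 2968
  West: 4,800 × 58.3% = 2798.4
Estimated total = 17671.2 → 17,700.

17,700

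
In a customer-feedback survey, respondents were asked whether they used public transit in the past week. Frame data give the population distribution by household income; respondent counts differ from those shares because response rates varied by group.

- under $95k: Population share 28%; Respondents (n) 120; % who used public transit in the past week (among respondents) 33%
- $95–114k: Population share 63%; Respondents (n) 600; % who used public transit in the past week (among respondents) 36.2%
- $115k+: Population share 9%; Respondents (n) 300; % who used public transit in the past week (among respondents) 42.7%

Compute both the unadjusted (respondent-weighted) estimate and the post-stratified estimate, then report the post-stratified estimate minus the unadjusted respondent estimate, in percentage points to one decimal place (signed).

Naive respondent-only estimate (weights = respondent counts):
  (120/1020)×33 + (600/1020)×36.2 + (300/1020)×42.7 = 37.7353%
Post-stratified estimate weights by population shares:
  0.28×33 + 0.63×36.2 + 0.09×42.7 = 35.889%
Difference = 35.889 − 37.7353 = -1.8463 pp.

-1.8 percentage points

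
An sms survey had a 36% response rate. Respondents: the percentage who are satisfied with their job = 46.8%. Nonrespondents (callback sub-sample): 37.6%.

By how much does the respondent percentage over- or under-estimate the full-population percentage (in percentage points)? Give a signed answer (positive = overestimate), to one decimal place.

+5.9 percentage points

Nonresponse fraction = 1 − 0.36 = 0.64.
Bias = (nonresponse fraction) × (respondent percentage − nonrespondent percentage)
     = 0.64 × (46.8 − 37.6) = 0.64 × 9.2 = 5.888.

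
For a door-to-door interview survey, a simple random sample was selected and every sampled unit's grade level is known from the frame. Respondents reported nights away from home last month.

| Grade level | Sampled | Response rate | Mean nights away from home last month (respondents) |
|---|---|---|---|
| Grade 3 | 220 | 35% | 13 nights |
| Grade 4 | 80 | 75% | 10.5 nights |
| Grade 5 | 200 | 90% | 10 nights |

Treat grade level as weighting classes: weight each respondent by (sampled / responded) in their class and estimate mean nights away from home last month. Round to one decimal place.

Each respondent's weight = sampled/responded in their class; summing within a class gives n_sampled, so:
  Grade 3: 220 × 13 = 2860
  Grade 4: 80 × 10.5 = 840
  Grade 5: 200 × 10 = 2000
Adjusted estimate = 5700 / 500 = 11.4 → 11.4.

11.4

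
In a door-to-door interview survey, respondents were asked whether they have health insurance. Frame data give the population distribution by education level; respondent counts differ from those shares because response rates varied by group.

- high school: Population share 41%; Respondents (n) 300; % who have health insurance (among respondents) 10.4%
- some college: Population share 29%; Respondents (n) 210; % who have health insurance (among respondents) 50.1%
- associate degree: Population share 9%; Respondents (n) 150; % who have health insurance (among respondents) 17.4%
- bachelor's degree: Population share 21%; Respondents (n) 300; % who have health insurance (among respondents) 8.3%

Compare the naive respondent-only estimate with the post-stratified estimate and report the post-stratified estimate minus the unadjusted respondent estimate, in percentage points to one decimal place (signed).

+2.6 percentage points

Without adjustment, the pooled respondent share is:
  (300/960)×10.4 + (210/960)×50.1 + (150/960)×17.4 + (300/960)×8.3 = 19.5219%
Reweighting by population education level shares:
  0.41×10.4 + 0.29×50.1 + 0.09×17.4 + 0.21×8.3 = 22.102%
Difference = 22.102 − 19.5219 = 2.5801 pp.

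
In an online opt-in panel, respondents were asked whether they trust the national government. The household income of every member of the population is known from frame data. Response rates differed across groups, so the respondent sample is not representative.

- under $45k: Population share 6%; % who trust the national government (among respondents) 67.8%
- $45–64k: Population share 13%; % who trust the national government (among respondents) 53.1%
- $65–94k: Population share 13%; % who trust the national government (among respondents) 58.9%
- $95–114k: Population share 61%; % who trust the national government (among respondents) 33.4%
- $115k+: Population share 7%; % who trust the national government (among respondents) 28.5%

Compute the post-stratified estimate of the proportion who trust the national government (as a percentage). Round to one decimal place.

41.0%

Weight each group's respondent value by its population share:
  under $45k: 0.06 × 67.8 = 4.068
  $45–64k: 0.13 × 53.1 = 6.903
  $65–94k: 0.13 × 58.9 = 7.657
  $95–114k: 0.61 × 33.4 = 20.374
  $115k+: 0.07 × 28.5 = 1.995
Post-stratified estimate = 40.997 → 41.0%.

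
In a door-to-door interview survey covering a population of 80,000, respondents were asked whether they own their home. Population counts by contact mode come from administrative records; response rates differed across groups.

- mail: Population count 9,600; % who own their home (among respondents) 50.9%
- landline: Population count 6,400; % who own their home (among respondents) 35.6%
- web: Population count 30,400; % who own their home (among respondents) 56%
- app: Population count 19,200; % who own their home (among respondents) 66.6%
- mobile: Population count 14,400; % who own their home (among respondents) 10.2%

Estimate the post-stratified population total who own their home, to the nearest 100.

Each cell contributes its population count × the respondent rate:
  mail: 9,600 × 50.9% = 4886.4
  landline: 6,400 × 35.6% = 2278.4
  web: 30,400 × 56% = 17,024
  app: 19,200 × 66.6% = 12787.2
  mobile: 14,400 × 10.2% = 1468.8
Estimated total = 38444.8 → 38,400.

38,400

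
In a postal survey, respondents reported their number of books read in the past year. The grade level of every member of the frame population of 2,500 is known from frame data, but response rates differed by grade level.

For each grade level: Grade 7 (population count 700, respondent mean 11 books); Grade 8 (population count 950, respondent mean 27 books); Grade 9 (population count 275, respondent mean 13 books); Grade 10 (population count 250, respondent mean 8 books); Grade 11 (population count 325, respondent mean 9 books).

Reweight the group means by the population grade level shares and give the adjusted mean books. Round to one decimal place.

16.7

Each cell contributes population-share × respondent value:
  Grade 7: (700/2,500) × 11 = 3.08
  Grade 8: (950/2,500) × 27 = 10.26
  Grade 9: (275/2,500) × 13 = 1.43
  Grade 10: (250/2,500) × 8 = 0.8
  Grade 11: (325/2,500) × 9 = 1.17
Post-stratified estimate = 16.74 → 16.7.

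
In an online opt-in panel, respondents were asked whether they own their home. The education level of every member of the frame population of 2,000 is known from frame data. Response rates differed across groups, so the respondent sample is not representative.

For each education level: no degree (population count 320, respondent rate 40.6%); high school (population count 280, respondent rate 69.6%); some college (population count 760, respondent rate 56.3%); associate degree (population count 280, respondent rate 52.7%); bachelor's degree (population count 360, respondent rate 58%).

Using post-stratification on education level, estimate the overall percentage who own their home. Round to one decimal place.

55.5%

Reweight to the known education level distribution:
  no degree: (320/2,000) × 40.6 = 6.496
  high school: (280/2,000) × 69.6 = 9.744
  some college: (760/2,000) × 56.3 = 21.394
  associate degree: (280/2,000) × 52.7 = 7.378
  bachelor's degree: (360/2,000) × 58 = 10.44
Post-stratified estimate = 55.452 → 55.5%.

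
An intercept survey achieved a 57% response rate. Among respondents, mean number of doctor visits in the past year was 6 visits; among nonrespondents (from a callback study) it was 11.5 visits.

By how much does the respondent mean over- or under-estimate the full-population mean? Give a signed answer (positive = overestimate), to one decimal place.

-2.4

Nonresponse fraction = 1 − 0.57 = 0.43.
Bias = (nonresponse fraction) × (respondent mean − nonrespondent mean)
     = 0.43 × (6 − 11.5) = 0.43 × -5.5 = -2.365.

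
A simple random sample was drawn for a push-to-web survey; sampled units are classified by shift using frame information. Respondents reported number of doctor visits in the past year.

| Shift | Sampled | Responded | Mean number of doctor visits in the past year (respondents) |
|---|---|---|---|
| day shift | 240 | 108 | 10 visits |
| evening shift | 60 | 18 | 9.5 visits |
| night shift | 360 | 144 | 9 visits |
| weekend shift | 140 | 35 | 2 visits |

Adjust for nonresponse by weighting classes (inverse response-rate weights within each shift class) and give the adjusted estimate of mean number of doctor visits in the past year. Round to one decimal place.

8.1

Response rates by class: day shift 108/240 = 45%, evening shift 18/60 = 30%, night shift 144/360 = 40%, weekend shift 35/140 = 25%.
With weight = n_sampled/n_responded per class, the weighted class total is n_sampled:
  day shift: 240 × 10 = 2400
  evening shift: 60 × 9.5 = 570
  night shift: 360 × 9 = 3240
  weekend shift: 140 × 2 = 280
Adjusted estimate = 6490 / 800 = 8.1125 → 8.1.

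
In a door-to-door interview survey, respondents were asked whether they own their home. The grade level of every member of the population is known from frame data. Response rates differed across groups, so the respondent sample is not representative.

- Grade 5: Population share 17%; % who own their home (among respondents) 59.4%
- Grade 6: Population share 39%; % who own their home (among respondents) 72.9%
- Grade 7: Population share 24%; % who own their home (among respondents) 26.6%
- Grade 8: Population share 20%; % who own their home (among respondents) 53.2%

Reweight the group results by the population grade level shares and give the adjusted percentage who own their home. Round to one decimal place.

Weight each group's respondent value by its population share:
  Grade 5: 0.17 × 59.4 = 10.098
  Grade 6: 0.39 × 72.9 = 28.431
  Grade 7: 0.24 × 26.6 = 6.384
  Grade 8: 0.2 × 53.2 = 10.64
Post-stratified estimate = 55.553 → 55.6%.

55.6%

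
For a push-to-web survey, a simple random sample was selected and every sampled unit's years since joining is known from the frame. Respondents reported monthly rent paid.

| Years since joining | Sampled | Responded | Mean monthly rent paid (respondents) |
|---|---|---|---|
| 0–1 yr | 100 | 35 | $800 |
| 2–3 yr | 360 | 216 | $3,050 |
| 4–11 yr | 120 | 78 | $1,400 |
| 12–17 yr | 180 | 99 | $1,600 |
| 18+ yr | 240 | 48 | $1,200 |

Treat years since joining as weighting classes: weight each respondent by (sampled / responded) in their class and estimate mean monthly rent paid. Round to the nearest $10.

Class response rates: 0–1 yr 35/100 = 35%, 2–3 yr 216/360 = 60%, 4–11 yr 78/120 = 65%, 12–17 yr 99/180 = 55%, 18+ yr 48/240 = 20%.
With weight = n_sampled/n_responded per class, the weighted class total is n_sampled:
  0–1 yr: 100 × 800 = 80,000
  2–3 yr: 360 × 3050 = 1,098,000
  4–11 yr: 120 × 1400 = 168,000
  12–17 yr: 180 × 1600 = 288,000
  18+ yr: 240 × 1200 = 288,000
Adjusted estimate = 1,922,000 / 1,000 = 1922 → $1,920.

$1,920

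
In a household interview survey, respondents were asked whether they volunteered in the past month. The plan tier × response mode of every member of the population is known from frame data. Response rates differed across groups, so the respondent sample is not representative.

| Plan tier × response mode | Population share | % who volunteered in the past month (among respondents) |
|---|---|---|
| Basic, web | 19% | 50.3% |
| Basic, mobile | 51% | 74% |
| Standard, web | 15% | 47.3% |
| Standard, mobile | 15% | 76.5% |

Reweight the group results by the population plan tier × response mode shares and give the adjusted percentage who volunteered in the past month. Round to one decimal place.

65.9%

Reweight to the known plan tier × response mode distribution:
  Basic, web: 0.19 × 50.3 = 9.557
  Basic, mobile: 0.51 × 74 = 37.74
  Standard, web: 0.15 × 47.3 = 7.095
  Standard, mobile: 0.15 × 76.5 = 11.475
Post-stratified estimate = 65.867 → 65.9%.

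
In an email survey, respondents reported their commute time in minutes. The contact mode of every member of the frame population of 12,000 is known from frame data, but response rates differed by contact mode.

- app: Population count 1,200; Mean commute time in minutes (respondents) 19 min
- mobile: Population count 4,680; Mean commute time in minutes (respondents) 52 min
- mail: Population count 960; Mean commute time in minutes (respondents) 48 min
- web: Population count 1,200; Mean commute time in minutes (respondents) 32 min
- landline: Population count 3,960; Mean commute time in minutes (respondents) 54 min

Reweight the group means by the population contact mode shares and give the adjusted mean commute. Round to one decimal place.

Weight each group's respondent value by its population share:
  app: (1,200/12,000) × 19 = 1.9
  mobile: (4,680/12,000) × 52 = 20.28
  mail: (960/12,000) × 48 = 3.84
  web: (1,200/12,000) × 32 = 3.2
  landline: (3,960/12,000) × 54 = 17.82
Post-stratified estimate = 47.04 → 47.0.

47.0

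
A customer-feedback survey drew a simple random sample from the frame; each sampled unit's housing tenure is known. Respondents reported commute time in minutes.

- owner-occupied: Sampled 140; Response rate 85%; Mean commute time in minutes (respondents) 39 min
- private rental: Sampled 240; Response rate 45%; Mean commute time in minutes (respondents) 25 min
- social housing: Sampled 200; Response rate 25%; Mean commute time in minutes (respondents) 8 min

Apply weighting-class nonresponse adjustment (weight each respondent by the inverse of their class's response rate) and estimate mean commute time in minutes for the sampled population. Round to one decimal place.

Weighting each respondent by the inverse class response rate inflates each class back to its sampled size, so the class weight is n_sampled:
  owner-occupied: 140 × 39 = 5460
  private rental: 240 × 25 = 6000
  social housing: 200 × 8 = 1600
Adjusted estimate = 13,060 / 580 = 22.5172 → 22.5.

22.5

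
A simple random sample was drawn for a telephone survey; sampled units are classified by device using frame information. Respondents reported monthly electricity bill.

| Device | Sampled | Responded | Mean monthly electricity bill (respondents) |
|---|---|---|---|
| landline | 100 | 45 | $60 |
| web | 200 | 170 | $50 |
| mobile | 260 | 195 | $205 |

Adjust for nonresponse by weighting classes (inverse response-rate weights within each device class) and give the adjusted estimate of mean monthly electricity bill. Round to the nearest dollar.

Class response rates: landline 45/100 = 45%, web 170/200 = 85%, mobile 195/260 = 75%.
Weighting each respondent by the inverse class response rate inflates each class back to its sampled size, so the class weight is n_sampled:
  landline: 100 × 60 = 6000
  web: 200 × 50 = 10,000
  mobile: 260 × 205 = 53,300
Adjusted estimate = 69,300 / 560 = 123.75 → $124.

$124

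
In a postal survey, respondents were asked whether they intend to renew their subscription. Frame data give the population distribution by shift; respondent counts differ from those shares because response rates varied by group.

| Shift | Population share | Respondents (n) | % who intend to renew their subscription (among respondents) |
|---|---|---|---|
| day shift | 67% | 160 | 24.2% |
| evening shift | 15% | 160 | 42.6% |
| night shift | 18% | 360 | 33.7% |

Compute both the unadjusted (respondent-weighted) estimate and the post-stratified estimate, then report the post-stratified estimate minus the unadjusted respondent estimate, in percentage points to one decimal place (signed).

-4.9 percentage points

Without adjustment, the pooled respondent share is:
  (160/680)×24.2 + (160/680)×42.6 + (360/680)×33.7 = 33.5588%
Reweighting by population shift shares:
  0.67×24.2 + 0.15×42.6 + 0.18×33.7 = 28.67%
Difference = 28.67 − 33.5588 = -4.8888 pp.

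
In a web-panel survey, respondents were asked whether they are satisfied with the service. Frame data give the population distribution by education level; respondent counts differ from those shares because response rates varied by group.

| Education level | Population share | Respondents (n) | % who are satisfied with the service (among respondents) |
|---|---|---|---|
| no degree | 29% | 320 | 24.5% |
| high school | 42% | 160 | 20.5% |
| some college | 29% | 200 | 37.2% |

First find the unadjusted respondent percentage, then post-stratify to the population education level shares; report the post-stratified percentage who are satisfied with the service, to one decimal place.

Unadjusted (pooled respondent) estimate weights by respondent counts:
  (320/680)×24.5 + (160/680)×20.5 + (200/680)×37.2 = 27.2941%
Post-stratifying to population shares instead:
  0.29×24.5 + 0.42×20.5 + 0.29×37.2 = 26.503%

26.5%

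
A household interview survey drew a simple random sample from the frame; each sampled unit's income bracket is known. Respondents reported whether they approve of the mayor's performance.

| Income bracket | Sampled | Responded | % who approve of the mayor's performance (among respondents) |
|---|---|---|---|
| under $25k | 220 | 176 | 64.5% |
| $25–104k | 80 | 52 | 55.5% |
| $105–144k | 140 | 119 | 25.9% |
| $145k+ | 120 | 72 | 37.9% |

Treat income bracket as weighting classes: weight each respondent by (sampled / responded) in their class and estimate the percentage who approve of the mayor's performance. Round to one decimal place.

Response rates by class: under $25k 176/220 = 80%, $25–104k 52/80 = 65%, $105–144k 119/140 = 85%, $145k+ 72/120 = 60%.
Each respondent's weight = sampled/responded in their class; summing within a class gives n_sampled, so:
  under $25k: 220 × 64.5 = 14,190
  $25–104k: 80 × 55.5 = 4440
  $105–144k: 140 × 25.9 = 3626
  $145k+: 120 × 37.9 = 4548
Adjusted estimate = 26,804 / 560 = 47.8643 → 47.9%.

47.9%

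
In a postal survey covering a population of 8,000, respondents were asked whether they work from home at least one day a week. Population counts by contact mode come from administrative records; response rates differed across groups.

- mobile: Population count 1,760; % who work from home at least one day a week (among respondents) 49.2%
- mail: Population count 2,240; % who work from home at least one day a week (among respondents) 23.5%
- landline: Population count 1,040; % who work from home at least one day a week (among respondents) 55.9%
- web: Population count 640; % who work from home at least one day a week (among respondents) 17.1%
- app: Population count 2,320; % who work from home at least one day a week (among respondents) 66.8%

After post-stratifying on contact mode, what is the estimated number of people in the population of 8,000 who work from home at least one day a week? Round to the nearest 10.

Apply each group's respondent rate to its population count:
  mobile: 1,760 × 49.2% = 865.92
  mail: 2,240 × 23.5% = 526.4
  landline: 1,040 × 55.9% = 581.36
  web: 640 × 17.1% = 109.44
  app: 2,320 × 66.8% = 1549.76
Estimated total = 3632.88 → 3,630.

3,630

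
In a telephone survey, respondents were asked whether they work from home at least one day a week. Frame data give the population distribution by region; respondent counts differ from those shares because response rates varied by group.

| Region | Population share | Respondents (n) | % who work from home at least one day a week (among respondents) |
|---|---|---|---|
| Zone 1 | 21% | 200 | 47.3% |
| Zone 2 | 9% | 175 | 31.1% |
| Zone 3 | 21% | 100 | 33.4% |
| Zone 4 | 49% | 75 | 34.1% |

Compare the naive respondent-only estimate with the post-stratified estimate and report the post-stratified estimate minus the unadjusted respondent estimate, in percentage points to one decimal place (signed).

Naive respondent-only estimate (weights = respondent counts):
  (200/550)×47.3 + (175/550)×31.1 + (100/550)×33.4 + (75/550)×34.1 = 37.8182%
Post-stratifying to population shares instead:
  0.21×47.3 + 0.09×31.1 + 0.21×33.4 + 0.49×34.1 = 36.455%
Difference = 36.455 − 37.8182 = -1.3632 pp.

-1.4 percentage points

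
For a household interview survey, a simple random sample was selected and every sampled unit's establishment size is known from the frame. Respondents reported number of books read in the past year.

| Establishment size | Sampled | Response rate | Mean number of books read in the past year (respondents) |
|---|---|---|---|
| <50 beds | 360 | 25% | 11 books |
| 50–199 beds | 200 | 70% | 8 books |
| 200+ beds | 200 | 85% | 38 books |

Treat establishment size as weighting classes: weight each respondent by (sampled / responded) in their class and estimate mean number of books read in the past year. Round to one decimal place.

17.3

Each respondent's weight = sampled/responded in their class; summing within a class gives n_sampled, so:
  <50 beds: 360 × 11 = 3960
  50–199 beds: 200 × 8 = 1600
  200+ beds: 200 × 38 = 7600
Adjusted estimate = 13,160 / 760 = 17.3158 → 17.3.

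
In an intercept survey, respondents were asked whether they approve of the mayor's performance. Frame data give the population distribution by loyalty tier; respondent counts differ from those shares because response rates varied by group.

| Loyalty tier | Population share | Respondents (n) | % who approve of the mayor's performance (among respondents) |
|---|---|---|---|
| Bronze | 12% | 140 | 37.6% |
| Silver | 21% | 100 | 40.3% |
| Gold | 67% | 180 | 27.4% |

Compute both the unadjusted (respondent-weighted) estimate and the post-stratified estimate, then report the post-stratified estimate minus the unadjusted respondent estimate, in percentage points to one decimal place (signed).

-2.5 percentage points

Unadjusted (pooled respondent) estimate weights by respondent counts:
  (140/420)×37.6 + (100/420)×40.3 + (180/420)×27.4 = 33.8714%
Reweighting by population loyalty tier shares:
  0.12×37.6 + 0.21×40.3 + 0.67×27.4 = 31.333%
Difference = 31.333 − 33.8714 = -2.5384 pp.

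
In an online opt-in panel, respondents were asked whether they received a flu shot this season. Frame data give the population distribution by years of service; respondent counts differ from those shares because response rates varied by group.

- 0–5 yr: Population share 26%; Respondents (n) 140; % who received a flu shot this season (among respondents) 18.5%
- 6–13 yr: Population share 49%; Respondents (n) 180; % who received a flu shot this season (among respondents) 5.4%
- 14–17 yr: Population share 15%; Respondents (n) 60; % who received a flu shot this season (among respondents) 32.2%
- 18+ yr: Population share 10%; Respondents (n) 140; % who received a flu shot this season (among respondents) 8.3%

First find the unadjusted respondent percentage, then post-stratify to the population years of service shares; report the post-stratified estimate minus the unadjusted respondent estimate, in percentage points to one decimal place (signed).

Naive respondent-only estimate (weights = respondent counts):
  (140/520)×18.5 + (180/520)×5.4 + (60/520)×32.2 + (140/520)×8.3 = 12.8%
Post-stratifying to population shares instead:
  0.26×18.5 + 0.49×5.4 + 0.15×32.2 + 0.1×8.3 = 13.116%
Difference = 13.116 − 12.8 = 0.316 pp.

+0.3 percentage points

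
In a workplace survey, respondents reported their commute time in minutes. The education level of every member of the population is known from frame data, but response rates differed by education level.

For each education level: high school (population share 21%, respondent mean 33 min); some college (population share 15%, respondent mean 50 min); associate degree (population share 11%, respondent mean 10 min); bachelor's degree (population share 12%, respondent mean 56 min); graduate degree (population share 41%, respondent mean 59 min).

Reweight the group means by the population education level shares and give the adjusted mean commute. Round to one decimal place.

Reweight to the known education level distribution:
  high school: 0.21 × 33 = 6.93
  some college: 0.15 × 50 = 7.5
  associate degree: 0.11 × 10 = 1.1
  bachelor's degree: 0.12 × 56 = 6.72
  graduate degree: 0.41 × 59 = 24.19
Post-stratified estimate = 46.44 → 46.4.

46.4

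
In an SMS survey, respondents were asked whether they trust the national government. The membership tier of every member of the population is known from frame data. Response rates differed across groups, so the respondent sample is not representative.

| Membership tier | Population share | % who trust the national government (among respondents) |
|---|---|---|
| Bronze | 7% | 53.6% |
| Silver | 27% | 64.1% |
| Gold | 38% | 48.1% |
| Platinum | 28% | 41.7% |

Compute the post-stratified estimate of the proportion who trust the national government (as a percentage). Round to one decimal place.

51.0%

Each cell contributes population-share × respondent value:
  Bronze: 0.07 × 53.6 = 3.752
  Silver: 0.27 × 64.1 = 17.307
  Gold: 0.38 × 48.1 = 18.278
  Platinum: 0.28 × 41.7 = 11.676
Post-stratified estimate = 51.013 → 51.0%.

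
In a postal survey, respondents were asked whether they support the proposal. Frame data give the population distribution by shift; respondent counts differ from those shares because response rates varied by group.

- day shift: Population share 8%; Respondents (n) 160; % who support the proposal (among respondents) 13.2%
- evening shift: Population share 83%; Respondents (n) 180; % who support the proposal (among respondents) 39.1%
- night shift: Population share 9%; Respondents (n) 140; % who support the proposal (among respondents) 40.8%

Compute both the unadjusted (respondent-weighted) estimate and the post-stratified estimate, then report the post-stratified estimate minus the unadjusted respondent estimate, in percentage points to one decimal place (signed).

Unadjusted (pooled respondent) estimate weights by respondent counts:
  (160/480)×13.2 + (180/480)×39.1 + (140/480)×40.8 = 30.9625%
Reweighting by population shift shares:
  0.08×13.2 + 0.83×39.1 + 0.09×40.8 = 37.181%
Difference = 37.181 − 30.9625 = 6.2185 pp.

+6.2 percentage points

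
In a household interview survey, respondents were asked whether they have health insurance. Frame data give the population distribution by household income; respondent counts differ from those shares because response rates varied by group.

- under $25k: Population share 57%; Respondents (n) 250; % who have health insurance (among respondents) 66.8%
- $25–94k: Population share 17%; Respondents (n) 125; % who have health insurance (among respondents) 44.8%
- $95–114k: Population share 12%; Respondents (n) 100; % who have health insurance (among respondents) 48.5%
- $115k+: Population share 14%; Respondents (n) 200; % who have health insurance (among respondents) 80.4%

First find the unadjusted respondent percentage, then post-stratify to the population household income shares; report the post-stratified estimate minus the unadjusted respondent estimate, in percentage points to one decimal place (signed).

-1.3 percentage points

Without adjustment, the pooled respondent share is:
  (250/675)×66.8 + (125/675)×44.8 + (100/675)×48.5 + (200/675)×80.4 = 64.0444%
Reweighting by population household income shares:
  0.57×66.8 + 0.17×44.8 + 0.12×48.5 + 0.14×80.4 = 62.768%
Difference = 62.768 − 64.0444 = -1.2764 pp.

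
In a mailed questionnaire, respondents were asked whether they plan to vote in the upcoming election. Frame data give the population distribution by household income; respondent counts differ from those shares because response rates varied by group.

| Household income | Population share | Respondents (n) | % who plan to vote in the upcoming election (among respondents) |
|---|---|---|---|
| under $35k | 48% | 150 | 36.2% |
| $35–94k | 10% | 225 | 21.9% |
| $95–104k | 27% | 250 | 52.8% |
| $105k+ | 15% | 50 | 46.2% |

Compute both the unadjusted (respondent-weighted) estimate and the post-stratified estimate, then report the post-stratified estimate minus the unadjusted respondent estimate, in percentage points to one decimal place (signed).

Naive respondent-only estimate (weights = respondent counts):
  (150/675)×36.2 + (225/675)×21.9 + (250/675)×52.8 + (50/675)×46.2 = 38.3222%
Post-stratifying to population shares instead:
  0.48×36.2 + 0.1×21.9 + 0.27×52.8 + 0.15×46.2 = 40.752%
Difference = 40.752 − 38.3222 = 2.4298 pp.

+2.4 percentage points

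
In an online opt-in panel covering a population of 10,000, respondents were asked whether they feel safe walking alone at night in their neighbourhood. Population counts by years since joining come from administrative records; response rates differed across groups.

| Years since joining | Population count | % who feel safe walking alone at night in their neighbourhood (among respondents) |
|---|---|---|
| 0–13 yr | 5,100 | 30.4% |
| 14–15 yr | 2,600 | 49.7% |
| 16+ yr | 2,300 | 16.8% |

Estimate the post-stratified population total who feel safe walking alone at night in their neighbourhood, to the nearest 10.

3,230

Each cell contributes its population count × the respondent rate:
  0–13 yr: 5,100 × 30.4% = 1550.4
  14–15 yr: 2,600 × 49.7% = 1292.2
  16+ yr: 2,300 × 16.8% = 386.4
Estimated total = 3229 → 3,230.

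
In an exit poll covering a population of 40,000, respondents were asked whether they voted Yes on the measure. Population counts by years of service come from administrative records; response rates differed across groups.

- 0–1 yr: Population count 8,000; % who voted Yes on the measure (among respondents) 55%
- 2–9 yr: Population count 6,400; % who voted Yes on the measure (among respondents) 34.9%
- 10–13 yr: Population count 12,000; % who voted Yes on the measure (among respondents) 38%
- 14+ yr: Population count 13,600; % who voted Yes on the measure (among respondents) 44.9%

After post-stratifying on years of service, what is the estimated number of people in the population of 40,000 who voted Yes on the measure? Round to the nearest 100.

Estimated count per cell = population count × respondent percentage:
  0–1 yr: 8,000 × 55% = 4400
  2–9 yr: 6,400 × 34.9% = 2233.6
  10–13 yr: 12,000 × 38% = 4560
  14+ yr: 13,600 × 44.9% = 6106.4
Estimated total = 17,300 → 17,300.

17,300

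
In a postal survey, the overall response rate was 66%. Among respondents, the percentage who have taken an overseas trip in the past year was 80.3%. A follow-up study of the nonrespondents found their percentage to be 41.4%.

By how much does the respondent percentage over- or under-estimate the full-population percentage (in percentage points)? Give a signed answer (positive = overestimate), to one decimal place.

+13.2 percentage points

Nonresponse fraction = 1 − 0.66 = 0.34.
Bias = (nonresponse fraction) × (respondent percentage − nonrespondent percentage)
     = 0.34 × (80.3 − 41.4) = 0.34 × 38.9 = 13.226.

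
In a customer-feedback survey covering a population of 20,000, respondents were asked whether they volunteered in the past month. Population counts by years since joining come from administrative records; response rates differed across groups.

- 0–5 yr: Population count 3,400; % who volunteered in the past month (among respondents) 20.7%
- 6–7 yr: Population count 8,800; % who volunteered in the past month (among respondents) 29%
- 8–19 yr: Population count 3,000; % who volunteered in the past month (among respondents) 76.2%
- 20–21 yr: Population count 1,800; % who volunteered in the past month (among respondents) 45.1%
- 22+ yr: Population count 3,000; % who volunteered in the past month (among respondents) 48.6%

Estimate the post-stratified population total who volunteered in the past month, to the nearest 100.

7,800

Estimated count per cell = population count × respondent percentage:
  0–5 yr: 3,400 × 20.7% = 703.8
  6–7 yr: 8,800 × 29% = 2552
  8–19 yr: 3,000 × 76.2% = 2286
  20–21 yr: 1,800 × 45.1% = 811.8
  22+ yr: 3,000 × 48.6% = 1458
Estimated total = 7811.6 → 7,800.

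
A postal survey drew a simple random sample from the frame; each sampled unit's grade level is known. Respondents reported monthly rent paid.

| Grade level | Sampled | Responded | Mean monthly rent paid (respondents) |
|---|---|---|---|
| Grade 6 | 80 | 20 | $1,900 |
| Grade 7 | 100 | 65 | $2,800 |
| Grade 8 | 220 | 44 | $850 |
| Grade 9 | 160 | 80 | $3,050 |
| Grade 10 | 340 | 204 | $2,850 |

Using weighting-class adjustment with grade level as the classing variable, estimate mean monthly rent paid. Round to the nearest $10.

$2,310

Response rates by class: Grade 6 20/80 = 25%, Grade 7 65/100 = 65%, Grade 8 44/220 = 20%, Grade 9 80/160 = 50%, Grade 10 204/340 = 60%.
With weight = n_sampled/n_responded per class, the weighted class total is n_sampled:
  Grade 6: 80 × 1900 = 152,000
  Grade 7: 100 × 2800 = 280,000
  Grade 8: 220 × 850 = 187,000
  Grade 9: 160 × 3050 = 488,000
  Grade 10: 340 × 2850 = 969,000
Adjusted estimate = 2,076,000 / 900 = 2306.67 → $2,310.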